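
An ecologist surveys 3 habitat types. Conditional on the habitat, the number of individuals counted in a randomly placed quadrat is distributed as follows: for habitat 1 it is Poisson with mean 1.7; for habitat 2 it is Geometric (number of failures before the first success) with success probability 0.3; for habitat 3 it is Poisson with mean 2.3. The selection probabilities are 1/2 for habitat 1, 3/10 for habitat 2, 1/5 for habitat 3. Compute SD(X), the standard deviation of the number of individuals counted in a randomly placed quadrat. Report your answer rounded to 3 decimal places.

Per component, 1: μ=1.7, E[X²]=4.59; 2: μ=2.33333, E[X²]=13.2222; 3: μ=2.3, E[X²]=7.59.
E[X] = 0.5·1.7 + 0.3·2.33333 + 0.2·2.3 = 2.01.
E[X²] = 0.5·4.59 + 0.3·13.2222 + 0.2·7.59 = 7.77967.
Var(X) = E[X²] − (E[X])² = 7.77967 − 4.0401 = 3.73957.
SD(X) = √3.73957 = 1.9338.

1.934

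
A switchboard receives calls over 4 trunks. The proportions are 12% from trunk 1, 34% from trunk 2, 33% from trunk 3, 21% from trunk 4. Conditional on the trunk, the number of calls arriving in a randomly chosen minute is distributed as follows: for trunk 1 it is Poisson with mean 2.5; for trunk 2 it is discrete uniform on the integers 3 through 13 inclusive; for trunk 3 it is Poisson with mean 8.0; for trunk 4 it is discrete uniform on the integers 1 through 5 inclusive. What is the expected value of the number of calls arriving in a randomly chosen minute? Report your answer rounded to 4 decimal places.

Component means — 1: 2.5; 2: 8; 3: 8; 4: 3.
E[X] = 0.12·2.5 + 0.34·8 + 0.33·8 + 0.21·3 = 6.29.

6.2900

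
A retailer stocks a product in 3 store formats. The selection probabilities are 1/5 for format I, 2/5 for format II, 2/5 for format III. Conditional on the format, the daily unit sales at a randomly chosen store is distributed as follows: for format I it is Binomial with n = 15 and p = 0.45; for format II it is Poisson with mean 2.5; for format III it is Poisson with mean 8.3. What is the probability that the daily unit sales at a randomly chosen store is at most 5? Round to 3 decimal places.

Conditional on each format, P(X ≤ 5): I: 0.26076; II: 0.957979; III: 0.165273.
By total probability, P(X ≤ 5) = 0.2·0.26076 + 0.4·0.957979 + 0.4·0.165273 = 0.501453.

0.501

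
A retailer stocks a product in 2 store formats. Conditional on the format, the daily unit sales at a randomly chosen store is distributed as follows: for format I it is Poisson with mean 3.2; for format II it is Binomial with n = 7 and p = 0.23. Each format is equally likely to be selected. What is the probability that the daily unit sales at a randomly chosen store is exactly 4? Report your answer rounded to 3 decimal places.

0.111

Conditional on each format, P(X = 4): I: 0.178093; II: 0.0447148.
By total probability, P(X = 4) = 0.5·0.178093 + 0.5·0.0447148 = 0.111404.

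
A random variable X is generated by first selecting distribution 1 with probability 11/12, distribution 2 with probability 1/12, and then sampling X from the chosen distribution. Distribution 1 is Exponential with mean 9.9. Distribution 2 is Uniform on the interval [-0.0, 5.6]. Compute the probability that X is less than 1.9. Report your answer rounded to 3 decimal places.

0.188

Conditional on each component, P(X < 1.9): 1: 0.174626; 2: 0.339286.
By total probability, P(X < 1.9) = 0.916667·0.174626 + 0.0833333·0.339286 = 0.188348.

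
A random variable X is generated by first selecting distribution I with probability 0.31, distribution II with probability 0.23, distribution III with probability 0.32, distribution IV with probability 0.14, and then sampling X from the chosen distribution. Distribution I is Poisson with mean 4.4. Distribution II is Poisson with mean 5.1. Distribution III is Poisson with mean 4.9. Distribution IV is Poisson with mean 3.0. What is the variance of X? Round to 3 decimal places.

4.976

Per component, I: μ=4.4, E[X²]=23.76; II: μ=5.1, E[X²]=31.11; III: μ=4.9, E[X²]=28.91; IV: μ=3, E[X²]=12.
E[X] = 0.31·4.4 + 0.23·5.1 + 0.32·4.9 + 0.14·3 = 4.525.
E[X²] = 0.31·23.76 + 0.23·31.11 + 0.32·28.91 + 0.14·12 = 25.4521.
Var(X) = E[X²] − (E[X])² = 25.4521 − 20.4756 = 4.97647.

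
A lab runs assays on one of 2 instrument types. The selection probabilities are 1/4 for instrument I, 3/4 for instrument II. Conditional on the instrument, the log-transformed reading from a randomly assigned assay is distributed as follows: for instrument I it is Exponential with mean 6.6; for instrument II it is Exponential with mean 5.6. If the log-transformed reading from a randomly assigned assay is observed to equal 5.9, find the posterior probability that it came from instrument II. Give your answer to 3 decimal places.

0.751

Likelihoods f(5.9 | ·): I: 0.0619759; II: 0.0622661.
Posterior ∝ prior × likelihood. Numerator for II: 0.75·0.0622661 = 0.0466996.
Normalizing constant: 0.25·0.0619759 + 0.75·0.0622661 = 0.0621936.
P(II | observation) = 0.0466996 / 0.0621936 = 0.750875.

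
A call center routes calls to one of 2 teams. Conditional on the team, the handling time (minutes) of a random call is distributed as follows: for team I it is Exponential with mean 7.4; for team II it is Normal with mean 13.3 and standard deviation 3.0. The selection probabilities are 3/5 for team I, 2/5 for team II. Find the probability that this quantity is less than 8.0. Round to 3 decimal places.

0.412

Conditional on each team, P(X < 8.0): I: 0.660771; II: 0.038642.
By total probability, P(X < 8.0) = 0.6·0.660771 + 0.4·0.038642 = 0.41192.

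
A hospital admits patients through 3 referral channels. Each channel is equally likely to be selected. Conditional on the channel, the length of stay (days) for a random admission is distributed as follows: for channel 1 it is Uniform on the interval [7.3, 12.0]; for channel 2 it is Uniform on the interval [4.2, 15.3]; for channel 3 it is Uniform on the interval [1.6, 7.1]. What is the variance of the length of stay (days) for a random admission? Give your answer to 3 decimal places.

Per component, 1: μ=9.65, E[X²]=94.9633; 2: μ=9.75, E[X²]=105.33; 3: μ=4.35, E[X²]=21.4433.
E[X] = 0.333333·9.65 + 0.333333·9.75 + 0.333333·4.35 = 7.91667.
E[X²] = 0.333333·94.9633 + 0.333333·105.33 + 0.333333·21.4433 = 73.9122.
Var(X) = E[X²] − (E[X])² = 73.9122 − 62.6736 = 11.2386.

11.239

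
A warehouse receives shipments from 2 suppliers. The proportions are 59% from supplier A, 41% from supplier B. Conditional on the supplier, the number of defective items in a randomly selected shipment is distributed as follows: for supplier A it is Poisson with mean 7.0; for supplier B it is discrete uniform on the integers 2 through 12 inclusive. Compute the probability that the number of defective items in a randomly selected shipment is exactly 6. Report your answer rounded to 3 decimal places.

0.125

Conditional on each supplier, P(X = 6): A: 0.149003; B: 0.0909091.
By total probability, P(X = 6) = 0.59·0.149003 + 0.41·0.0909091 = 0.125184.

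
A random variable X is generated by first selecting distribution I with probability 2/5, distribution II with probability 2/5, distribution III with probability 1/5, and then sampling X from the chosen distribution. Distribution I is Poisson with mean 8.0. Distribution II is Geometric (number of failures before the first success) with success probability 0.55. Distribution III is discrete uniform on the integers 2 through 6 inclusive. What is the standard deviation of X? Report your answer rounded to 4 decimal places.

3.8128

Per component, I: μ=8, E[X²]=72; II: μ=0.818182, E[X²]=2.15702; III: μ=4, E[X²]=18.
E[X] = 0.4·8 + 0.4·0.818182 + 0.2·4 = 4.32727.
E[X²] = 0.4·72 + 0.4·2.15702 + 0.2·18 = 33.2628.
Var(X) = E[X²] − (E[X])² = 33.2628 − 18.7253 = 14.5375.
SD(X) = √14.5375 = 3.81281.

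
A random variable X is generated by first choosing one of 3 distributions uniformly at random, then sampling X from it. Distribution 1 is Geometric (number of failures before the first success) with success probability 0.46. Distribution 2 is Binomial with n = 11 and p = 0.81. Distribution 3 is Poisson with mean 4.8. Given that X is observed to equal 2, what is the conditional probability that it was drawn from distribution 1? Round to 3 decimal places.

Likelihoods P(X=2 | ·): 1: 0.134136; 2: 1.16443e-05; 3: 0.0948067.
Posterior ∝ prior × likelihood. Numerator for 1: 0.333333·0.134136 = 0.044712.
Normalizing constant: 0.333333·0.134136 + 0.333333·1.16443e-05 + 0.333333·0.0948067 = 0.0763181.
P(1 | observation) = 0.044712 / 0.0763181 = 0.585864.

0.586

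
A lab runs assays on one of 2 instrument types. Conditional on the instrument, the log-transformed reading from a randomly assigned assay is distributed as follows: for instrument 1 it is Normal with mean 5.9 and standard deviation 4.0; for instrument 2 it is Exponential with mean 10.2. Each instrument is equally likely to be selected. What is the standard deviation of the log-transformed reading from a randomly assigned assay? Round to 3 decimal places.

Per component, 1: μ=5.9, E[X²]=50.81; 2: μ=10.2, E[X²]=208.08.
E[X] = 0.5·5.9 + 0.5·10.2 = 8.05.
E[X²] = 0.5·50.81 + 0.5·208.08 = 129.445.
Var(X) = E[X²] − (E[X])² = 129.445 − 64.8025 = 64.6425.
SD(X) = √64.6425 = 8.04006.

8.040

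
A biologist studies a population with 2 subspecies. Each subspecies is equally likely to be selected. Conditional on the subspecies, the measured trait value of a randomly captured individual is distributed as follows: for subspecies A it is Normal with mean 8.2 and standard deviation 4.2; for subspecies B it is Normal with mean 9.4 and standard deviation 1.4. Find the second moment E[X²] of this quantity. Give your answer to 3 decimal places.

For each component E[X²] = Var + (mean)², giving A: 84.88; B: 90.32.
Overall E[X²] = 0.5·84.88 + 0.5·90.32 = 87.6.

87.600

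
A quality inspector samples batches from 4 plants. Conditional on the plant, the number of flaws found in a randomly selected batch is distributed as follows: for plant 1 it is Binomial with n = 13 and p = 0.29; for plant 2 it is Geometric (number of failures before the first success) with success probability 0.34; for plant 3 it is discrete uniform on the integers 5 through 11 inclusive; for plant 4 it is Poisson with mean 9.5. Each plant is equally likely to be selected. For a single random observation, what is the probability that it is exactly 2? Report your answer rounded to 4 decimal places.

0.0758

Conditional on each plant, P(X = 2): 1: 0.151612; 2: 0.148104; 3: 0; 4: 0.00337769.
By total probability, P(X = 2) = 0.25·0.151612 + 0.25·0.148104 + 0.25·0 + 0.25·0.00337769 = 0.0757733.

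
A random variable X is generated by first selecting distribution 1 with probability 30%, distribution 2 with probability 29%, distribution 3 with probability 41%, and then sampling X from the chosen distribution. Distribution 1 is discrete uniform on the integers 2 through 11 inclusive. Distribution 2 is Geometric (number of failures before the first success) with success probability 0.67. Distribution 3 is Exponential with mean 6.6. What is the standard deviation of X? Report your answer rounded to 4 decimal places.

Per component, 1: μ=6.5, E[X²]=50.5; 2: μ=0.492537, E[X²]=0.977723; 3: μ=6.6, E[X²]=87.12.
E[X] = 0.3·6.5 + 0.29·0.492537 + 0.41·6.6 = 4.79884.
E[X²] = 0.3·50.5 + 0.29·0.977723 + 0.41·87.12 = 51.1527.
Var(X) = E[X²] − (E[X])² = 51.1527 − 23.0288 = 28.1239.
SD(X) = √28.1239 = 5.3032.

5.3032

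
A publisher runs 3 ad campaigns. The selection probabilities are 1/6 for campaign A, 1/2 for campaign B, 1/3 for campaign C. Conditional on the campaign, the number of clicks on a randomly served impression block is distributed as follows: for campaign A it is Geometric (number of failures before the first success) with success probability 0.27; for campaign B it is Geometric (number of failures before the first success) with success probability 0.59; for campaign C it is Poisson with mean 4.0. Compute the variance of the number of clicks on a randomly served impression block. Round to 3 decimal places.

5.841

Per component, A: μ=2.7037, E[X²]=17.3237; B: μ=0.694915, E[X²]=1.66073; C: μ=4, E[X²]=20.
E[X] = 0.166667·2.7037 + 0.5·0.694915 + 0.333333·4 = 2.13141.
E[X²] = 0.166667·17.3237 + 0.5·1.66073 + 0.333333·20 = 10.3843.
Var(X) = E[X²] − (E[X])² = 10.3843 − 4.5429 = 5.84142.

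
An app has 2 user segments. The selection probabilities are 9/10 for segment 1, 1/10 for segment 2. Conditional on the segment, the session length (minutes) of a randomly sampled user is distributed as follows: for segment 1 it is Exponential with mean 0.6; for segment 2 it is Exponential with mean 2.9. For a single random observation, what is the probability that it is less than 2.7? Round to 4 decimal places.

0.9506

Conditional on each segment, P(X < 2.7): 1: 0.988891; 2: 0.605854.
By total probability, P(X < 2.7) = 0.9·0.988891 + 0.1·0.605854 = 0.950587.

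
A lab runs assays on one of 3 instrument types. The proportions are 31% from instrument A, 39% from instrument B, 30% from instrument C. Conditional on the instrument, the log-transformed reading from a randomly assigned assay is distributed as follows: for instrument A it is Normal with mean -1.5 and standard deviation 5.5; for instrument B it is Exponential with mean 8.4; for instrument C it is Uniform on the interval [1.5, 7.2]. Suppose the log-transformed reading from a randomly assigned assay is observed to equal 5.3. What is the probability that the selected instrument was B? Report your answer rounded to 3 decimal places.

0.281

Likelihoods f(5.3 | ·): A: 0.0337767; B: 0.0633434; C: 0.175439.
Posterior ∝ prior × likelihood. Numerator for B: 0.39·0.0633434 = 0.0247039.
Normalizing constant: 0.31·0.0337767 + 0.39·0.0633434 + 0.3·0.175439 = 0.0878063.
P(B | observation) = 0.0247039 / 0.0878063 = 0.281346.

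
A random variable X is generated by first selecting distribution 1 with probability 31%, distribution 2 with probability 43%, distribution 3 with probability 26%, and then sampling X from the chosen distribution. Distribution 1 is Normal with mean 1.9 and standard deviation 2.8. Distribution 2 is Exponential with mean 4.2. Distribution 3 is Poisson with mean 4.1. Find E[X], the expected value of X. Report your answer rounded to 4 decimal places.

3.4610

Component means — 1: 1.9; 2: 4.2; 3: 4.1.
E[X] = 0.31·1.9 + 0.43·4.2 + 0.26·4.1 = 3.461.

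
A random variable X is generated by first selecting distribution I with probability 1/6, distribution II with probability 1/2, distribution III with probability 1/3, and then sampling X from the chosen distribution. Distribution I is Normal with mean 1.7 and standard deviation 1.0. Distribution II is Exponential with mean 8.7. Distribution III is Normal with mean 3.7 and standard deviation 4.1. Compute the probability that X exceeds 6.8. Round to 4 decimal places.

Conditional on each component, P(X > 6.8): I: 1.69827e-07; II: 0.457669; III: 0.224795.
By total probability, P(X > 6.8) = 0.166667·1.69827e-07 + 0.5·0.457669 + 0.333333·0.224795 = 0.303766.

0.3038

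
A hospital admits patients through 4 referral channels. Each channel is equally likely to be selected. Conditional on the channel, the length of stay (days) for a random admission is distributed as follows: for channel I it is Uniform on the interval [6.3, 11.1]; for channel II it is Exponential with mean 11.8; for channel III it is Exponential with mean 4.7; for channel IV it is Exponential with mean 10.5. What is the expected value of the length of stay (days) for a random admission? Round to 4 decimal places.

8.9250

Component means — I: 8.7; II: 11.8; III: 4.7; IV: 10.5.
E[X] = 0.25·8.7 + 0.25·11.8 + 0.25·4.7 + 0.25·10.5 = 8.925.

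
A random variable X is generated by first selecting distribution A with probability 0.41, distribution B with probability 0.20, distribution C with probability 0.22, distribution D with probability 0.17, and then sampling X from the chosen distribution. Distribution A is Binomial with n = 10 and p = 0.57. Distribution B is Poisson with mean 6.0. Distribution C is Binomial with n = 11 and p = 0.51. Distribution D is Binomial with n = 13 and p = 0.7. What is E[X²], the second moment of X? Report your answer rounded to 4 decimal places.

44.7962

For each component E[X²] = Var + (mean)², giving A: 34.941; B: 42; C: 34.221; D: 85.54.
Overall E[X²] = 0.41·34.941 + 0.2·42 + 0.22·34.221 + 0.17·85.54 = 44.7962.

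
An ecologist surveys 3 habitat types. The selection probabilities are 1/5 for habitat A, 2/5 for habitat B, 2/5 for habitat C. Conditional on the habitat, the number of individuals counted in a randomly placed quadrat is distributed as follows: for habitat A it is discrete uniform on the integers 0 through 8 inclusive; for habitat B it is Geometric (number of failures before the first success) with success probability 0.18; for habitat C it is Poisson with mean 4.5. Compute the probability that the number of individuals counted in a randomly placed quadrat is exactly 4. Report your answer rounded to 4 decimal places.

0.1307

Conditional on each habitat, P(X = 4): A: 0.111111; B: 0.0813819; C: 0.189808.
By total probability, P(X = 4) = 0.2·0.111111 + 0.4·0.0813819 + 0.4·0.189808 = 0.130698.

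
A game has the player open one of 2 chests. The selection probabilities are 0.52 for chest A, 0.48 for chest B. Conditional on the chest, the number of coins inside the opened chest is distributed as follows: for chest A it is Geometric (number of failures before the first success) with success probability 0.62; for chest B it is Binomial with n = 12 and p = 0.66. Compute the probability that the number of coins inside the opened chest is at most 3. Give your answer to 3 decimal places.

Conditional on each chest, P(X ≤ 3): A: 0.979149; B: 0.00449177.
By total probability, P(X ≤ 3) = 0.52·0.979149 + 0.48·0.00449177 = 0.511313.

0.511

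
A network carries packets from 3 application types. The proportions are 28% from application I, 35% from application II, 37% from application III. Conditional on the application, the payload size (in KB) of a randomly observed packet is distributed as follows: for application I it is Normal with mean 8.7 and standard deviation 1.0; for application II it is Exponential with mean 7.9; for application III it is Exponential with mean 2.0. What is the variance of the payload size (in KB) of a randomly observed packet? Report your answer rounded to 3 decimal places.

Per component, I: μ=8.7, E[X²]=76.69; II: μ=7.9, E[X²]=124.82; III: μ=2, E[X²]=8.
E[X] = 0.28·8.7 + 0.35·7.9 + 0.37·2 = 5.941.
E[X²] = 0.28·76.69 + 0.35·124.82 + 0.37·8 = 68.1202.
Var(X) = E[X²] − (E[X])² = 68.1202 − 35.2955 = 32.8247.

32.825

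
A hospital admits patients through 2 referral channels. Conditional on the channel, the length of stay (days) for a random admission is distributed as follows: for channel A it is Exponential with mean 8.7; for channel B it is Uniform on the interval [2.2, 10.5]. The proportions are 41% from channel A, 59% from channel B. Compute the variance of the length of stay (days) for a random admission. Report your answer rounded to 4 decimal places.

Per component, A: μ=8.7, E[X²]=151.38; B: μ=6.35, E[X²]=46.0633.
E[X] = 0.41·8.7 + 0.59·6.35 = 7.3135.
E[X²] = 0.41·151.38 + 0.59·46.0633 = 89.2432.
Var(X) = E[X²] − (E[X])² = 89.2432 − 53.4873 = 35.7559.

35.7559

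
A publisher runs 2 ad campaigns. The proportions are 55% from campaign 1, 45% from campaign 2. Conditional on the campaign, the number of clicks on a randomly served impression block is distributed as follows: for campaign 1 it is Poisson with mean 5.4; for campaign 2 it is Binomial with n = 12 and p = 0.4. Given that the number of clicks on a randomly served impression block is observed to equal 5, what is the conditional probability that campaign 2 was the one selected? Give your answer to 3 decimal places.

Likelihoods P(X=5 | ·): 1: 0.172821; 2: 0.22703.
Posterior ∝ prior × likelihood. Numerator for 2: 0.45·0.22703 = 0.102164.
Normalizing constant: 0.55·0.172821 + 0.45·0.22703 = 0.197215.
P(2 | observation) = 0.102164 / 0.197215 = 0.518031.

0.518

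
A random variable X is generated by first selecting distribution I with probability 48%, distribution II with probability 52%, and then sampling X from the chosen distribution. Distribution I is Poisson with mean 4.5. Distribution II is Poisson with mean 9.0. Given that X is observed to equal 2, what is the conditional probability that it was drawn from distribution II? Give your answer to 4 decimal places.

Likelihoods P(X=2 | ·): I: 0.112479; II: 0.0049981.
Posterior ∝ prior × likelihood. Numerator for II: 0.52·0.0049981 = 0.00259901.
Normalizing constant: 0.48·0.112479 + 0.52·0.0049981 = 0.0565887.
P(II | observation) = 0.00259901 / 0.0565887 = 0.0459281.

0.0459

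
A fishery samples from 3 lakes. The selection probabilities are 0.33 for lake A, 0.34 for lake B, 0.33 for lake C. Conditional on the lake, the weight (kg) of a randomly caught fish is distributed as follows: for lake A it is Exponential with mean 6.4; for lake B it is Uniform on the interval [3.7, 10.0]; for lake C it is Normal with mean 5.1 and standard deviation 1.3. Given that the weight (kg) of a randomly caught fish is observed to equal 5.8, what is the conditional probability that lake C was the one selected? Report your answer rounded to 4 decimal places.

Likelihoods f(5.8 | ·): A: 0.0631307; B: 0.15873; C: 0.265465.
Posterior ∝ prior × likelihood. Numerator for C: 0.33·0.265465 = 0.0876034.
Normalizing constant: 0.33·0.0631307 + 0.34·0.15873 + 0.33·0.265465 = 0.162405.
P(C | observation) = 0.0876034 / 0.162405 = 0.539414.

0.5394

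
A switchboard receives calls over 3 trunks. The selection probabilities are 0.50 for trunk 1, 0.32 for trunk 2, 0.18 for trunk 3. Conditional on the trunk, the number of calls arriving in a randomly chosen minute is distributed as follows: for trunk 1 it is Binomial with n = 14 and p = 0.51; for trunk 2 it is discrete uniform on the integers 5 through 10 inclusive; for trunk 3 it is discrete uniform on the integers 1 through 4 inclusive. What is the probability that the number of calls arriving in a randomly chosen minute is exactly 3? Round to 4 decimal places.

Conditional on each trunk, P(X = 3): 1: 0.0188786; 2: 0; 3: 0.25.
By total probability, P(X = 3) = 0.5·0.0188786 + 0.32·0 + 0.18·0.25 = 0.0544393.

0.0544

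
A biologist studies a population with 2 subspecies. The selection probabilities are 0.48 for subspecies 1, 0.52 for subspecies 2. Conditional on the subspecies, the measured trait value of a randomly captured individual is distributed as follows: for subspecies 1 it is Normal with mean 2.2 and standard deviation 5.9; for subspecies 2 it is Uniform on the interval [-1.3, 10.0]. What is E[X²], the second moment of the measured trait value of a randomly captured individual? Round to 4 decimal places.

34.4049

For each component E[X²] = Var + (mean)², giving 1: 39.65; 2: 29.5633.
Overall E[X²] = 0.48·39.65 + 0.52·29.5633 = 34.4049.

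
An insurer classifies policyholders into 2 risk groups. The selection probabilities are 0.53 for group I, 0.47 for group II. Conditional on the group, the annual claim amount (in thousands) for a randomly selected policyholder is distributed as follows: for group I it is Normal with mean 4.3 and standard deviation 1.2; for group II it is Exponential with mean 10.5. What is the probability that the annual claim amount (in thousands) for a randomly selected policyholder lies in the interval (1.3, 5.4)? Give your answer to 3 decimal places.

Conditional on each group, P(1.3 < X < 5.4): I: 0.814132; II: 0.285621.
By total probability, P(1.3 < X < 5.4) = 0.53·0.814132 + 0.47·0.285621 = 0.565731.

0.566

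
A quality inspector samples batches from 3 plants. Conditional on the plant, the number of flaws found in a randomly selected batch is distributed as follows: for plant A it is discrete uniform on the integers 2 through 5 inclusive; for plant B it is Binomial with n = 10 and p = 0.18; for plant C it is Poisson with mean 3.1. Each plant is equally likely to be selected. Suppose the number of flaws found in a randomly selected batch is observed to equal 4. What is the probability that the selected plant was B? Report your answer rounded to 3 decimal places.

0.137

Likelihoods P(X=4 | ·): A: 0.25; B: 0.0670181; C: 0.17335.
Posterior ∝ prior × likelihood. Numerator for B: 0.333333·0.0670181 = 0.0223394.
Normalizing constant: 0.333333·0.25 + 0.333333·0.0670181 + 0.333333·0.17335 = 0.163456.
P(B | observation) = 0.0223394 / 0.163456 = 0.136669.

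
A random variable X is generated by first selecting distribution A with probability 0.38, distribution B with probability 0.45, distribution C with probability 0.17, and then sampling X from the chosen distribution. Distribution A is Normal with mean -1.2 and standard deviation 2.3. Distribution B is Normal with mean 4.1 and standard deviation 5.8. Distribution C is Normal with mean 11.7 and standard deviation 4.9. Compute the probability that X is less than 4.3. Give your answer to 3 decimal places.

Conditional on each component, P(X < 4.3): A: 0.991606; B: 0.513754; C: 0.0654957.
By total probability, P(X < 4.3) = 0.38·0.991606 + 0.45·0.513754 + 0.17·0.0654957 = 0.619134.

0.619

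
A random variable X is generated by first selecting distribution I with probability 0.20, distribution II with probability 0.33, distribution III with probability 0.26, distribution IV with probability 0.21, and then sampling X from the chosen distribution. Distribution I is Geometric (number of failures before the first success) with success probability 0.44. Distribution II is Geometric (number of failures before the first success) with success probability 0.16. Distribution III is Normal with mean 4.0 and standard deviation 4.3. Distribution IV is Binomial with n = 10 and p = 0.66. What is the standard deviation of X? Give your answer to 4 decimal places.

4.4651

Per component, I: μ=1.27273, E[X²]=4.5124; II: μ=5.25, E[X²]=60.375; III: μ=4, E[X²]=34.49; IV: μ=6.6, E[X²]=45.804.
E[X] = 0.2·1.27273 + 0.33·5.25 + 0.26·4 + 0.21·6.6 = 4.41305.
E[X²] = 0.2·4.5124 + 0.33·60.375 + 0.26·34.49 + 0.21·45.804 = 39.4125.
Var(X) = E[X²] − (E[X])² = 39.4125 − 19.475 = 19.9375.
SD(X) = √19.9375 = 4.46514.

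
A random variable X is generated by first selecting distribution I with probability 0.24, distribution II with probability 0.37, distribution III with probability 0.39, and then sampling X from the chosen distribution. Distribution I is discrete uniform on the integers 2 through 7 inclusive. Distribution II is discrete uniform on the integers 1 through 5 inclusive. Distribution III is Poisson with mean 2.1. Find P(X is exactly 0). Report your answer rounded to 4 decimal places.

Conditional on each component, P(X = 0): I: 0; II: 0; III: 0.122456.
By total probability, P(X = 0) = 0.24·0 + 0.37·0 + 0.39·0.122456 = 0.047758.

0.0478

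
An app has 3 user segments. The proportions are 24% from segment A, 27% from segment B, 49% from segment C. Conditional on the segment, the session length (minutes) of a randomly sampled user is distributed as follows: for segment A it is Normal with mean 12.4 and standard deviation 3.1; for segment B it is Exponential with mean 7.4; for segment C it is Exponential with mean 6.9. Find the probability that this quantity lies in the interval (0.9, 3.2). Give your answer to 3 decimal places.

0.186

Conditional on each segment, P(0.9 < X < 3.2): A: 0.00139622; B: 0.236555; C: 0.248804.
By total probability, P(0.9 < X < 3.2) = 0.24·0.00139622 + 0.27·0.236555 + 0.49·0.248804 = 0.186119.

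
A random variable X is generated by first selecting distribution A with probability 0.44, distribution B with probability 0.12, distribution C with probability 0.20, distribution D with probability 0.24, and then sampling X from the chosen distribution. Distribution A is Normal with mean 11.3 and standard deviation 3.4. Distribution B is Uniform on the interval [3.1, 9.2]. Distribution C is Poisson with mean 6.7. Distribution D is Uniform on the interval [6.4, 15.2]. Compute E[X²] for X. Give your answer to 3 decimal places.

For each component E[X²] = Var + (mean)², giving A: 139.25; B: 40.9233; C: 51.59; D: 123.093.
Overall E[X²] = 0.44·139.25 + 0.12·40.9233 + 0.2·51.59 + 0.24·123.093 = 106.041.

106.041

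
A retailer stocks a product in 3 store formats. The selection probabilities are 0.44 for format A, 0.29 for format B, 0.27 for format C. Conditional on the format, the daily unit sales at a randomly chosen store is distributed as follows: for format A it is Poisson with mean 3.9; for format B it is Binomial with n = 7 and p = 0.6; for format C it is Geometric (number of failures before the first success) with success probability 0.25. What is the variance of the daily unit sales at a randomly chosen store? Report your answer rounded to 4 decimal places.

5.6637

Per component, A: μ=3.9, E[X²]=19.11; B: μ=4.2, E[X²]=19.32; C: μ=3, E[X²]=21.
E[X] = 0.44·3.9 + 0.29·4.2 + 0.27·3 = 3.744.
E[X²] = 0.44·19.11 + 0.29·19.32 + 0.27·21 = 19.6812.
Var(X) = E[X²] − (E[X])² = 19.6812 − 14.0175 = 5.66366.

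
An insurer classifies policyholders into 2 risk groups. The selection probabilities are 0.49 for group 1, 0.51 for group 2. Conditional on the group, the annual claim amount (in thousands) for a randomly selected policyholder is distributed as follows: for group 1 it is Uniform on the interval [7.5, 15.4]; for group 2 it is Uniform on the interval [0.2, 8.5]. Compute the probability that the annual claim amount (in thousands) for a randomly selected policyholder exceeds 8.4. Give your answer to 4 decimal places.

0.4403

Conditional on each group, P(X > 8.4): 1: 0.886076; 2: 0.0120482.
By total probability, P(X > 8.4) = 0.49·0.886076 + 0.51·0.0120482 = 0.440322.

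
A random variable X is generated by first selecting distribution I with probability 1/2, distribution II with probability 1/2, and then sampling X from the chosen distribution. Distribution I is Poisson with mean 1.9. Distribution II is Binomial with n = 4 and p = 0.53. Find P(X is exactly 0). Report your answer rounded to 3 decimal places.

0.099

Conditional on each component, P(X = 0): I: 0.149569; II: 0.0487968.
By total probability, P(X = 0) = 0.5·0.149569 + 0.5·0.0487968 = 0.0991827.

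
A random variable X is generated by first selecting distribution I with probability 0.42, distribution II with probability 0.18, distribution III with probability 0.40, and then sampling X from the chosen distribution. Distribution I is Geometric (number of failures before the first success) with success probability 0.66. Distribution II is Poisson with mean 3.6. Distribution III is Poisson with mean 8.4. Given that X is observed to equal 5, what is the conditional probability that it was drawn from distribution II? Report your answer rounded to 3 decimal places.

Likelihoods P(X=5 | ·): I: 0.00299874; II: 0.13768; III: 0.0783685.
Posterior ∝ prior × likelihood. Numerator for II: 0.18·0.13768 = 0.0247824.
Normalizing constant: 0.42·0.00299874 + 0.18·0.13768 + 0.4·0.0783685 = 0.0573893.
P(II | observation) = 0.0247824 / 0.0573893 = 0.43183.

0.432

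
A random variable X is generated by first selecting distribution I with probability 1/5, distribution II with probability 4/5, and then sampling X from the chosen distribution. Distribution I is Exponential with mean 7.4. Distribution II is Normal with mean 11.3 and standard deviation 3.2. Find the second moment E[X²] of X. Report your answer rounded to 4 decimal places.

For each component E[X²] = Var + (mean)², giving I: 109.52; II: 137.93.
Overall E[X²] = 0.2·109.52 + 0.8·137.93 = 132.248.

132.2480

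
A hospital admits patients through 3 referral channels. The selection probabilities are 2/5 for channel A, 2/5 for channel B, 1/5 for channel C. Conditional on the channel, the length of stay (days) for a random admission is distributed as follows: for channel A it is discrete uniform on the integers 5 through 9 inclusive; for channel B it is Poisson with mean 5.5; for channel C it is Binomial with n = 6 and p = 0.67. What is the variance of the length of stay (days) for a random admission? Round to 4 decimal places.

4.5110

Per component, A: μ=7, E[X²]=51; B: μ=5.5, E[X²]=35.75; C: μ=4.02, E[X²]=17.487.
E[X] = 0.4·7 + 0.4·5.5 + 0.2·4.02 = 5.804.
E[X²] = 0.4·51 + 0.4·35.75 + 0.2·17.487 = 38.1974.
Var(X) = E[X²] − (E[X])² = 38.1974 − 33.6864 = 4.51098.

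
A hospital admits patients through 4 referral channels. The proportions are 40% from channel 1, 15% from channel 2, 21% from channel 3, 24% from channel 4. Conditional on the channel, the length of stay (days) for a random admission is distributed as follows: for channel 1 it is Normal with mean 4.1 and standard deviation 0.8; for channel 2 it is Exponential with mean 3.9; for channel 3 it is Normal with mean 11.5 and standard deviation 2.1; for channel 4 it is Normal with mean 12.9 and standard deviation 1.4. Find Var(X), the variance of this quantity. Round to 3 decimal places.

Per component, 1: μ=4.1, E[X²]=17.45; 2: μ=3.9, E[X²]=30.42; 3: μ=11.5, E[X²]=136.66; 4: μ=12.9, E[X²]=168.37.
E[X] = 0.4·4.1 + 0.15·3.9 + 0.21·11.5 + 0.24·12.9 = 7.736.
E[X²] = 0.4·17.45 + 0.15·30.42 + 0.21·136.66 + 0.24·168.37 = 80.6504.
Var(X) = E[X²] − (E[X])² = 80.6504 − 59.8457 = 20.8047.

20.805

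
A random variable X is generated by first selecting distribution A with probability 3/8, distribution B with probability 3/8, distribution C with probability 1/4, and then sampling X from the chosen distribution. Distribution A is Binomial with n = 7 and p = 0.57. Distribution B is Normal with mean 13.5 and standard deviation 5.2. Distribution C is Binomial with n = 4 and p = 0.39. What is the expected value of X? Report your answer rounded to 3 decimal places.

6.949

Component means — A: 3.99; B: 13.5; C: 1.56.
E[X] = 0.375·3.99 + 0.375·13.5 + 0.25·1.56 = 6.94875.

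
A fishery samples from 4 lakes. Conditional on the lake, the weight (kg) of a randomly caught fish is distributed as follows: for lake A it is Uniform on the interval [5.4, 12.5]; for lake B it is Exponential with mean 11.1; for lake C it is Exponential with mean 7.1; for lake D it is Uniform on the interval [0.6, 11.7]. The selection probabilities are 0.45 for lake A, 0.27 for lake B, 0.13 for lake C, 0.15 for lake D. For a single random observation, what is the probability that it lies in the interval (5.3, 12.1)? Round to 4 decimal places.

0.6258

Conditional on each lake, P(5.3 < X < 12.1): A: 0.943662; B: 0.28416; C: 0.292119; D: 0.576577.
By total probability, P(5.3 < X < 12.1) = 0.45·0.943662 + 0.27·0.28416 + 0.13·0.292119 + 0.15·0.576577 = 0.625833.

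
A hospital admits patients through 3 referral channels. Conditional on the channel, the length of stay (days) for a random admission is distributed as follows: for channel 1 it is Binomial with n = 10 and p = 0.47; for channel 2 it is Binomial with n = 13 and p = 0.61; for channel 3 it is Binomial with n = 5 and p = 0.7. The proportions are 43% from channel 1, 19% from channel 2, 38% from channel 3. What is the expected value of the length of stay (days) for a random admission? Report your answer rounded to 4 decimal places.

4.8577

Component means — 1: 4.7; 2: 7.93; 3: 3.5.
E[X] = 0.43·4.7 + 0.19·7.93 + 0.38·3.5 = 4.8577.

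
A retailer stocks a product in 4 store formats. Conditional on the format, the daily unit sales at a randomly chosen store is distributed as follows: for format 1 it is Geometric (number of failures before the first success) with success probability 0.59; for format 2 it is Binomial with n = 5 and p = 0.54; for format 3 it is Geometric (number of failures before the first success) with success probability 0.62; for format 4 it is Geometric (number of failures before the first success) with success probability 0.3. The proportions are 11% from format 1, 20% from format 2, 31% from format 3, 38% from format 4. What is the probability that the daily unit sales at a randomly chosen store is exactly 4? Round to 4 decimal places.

Conditional on each format, P(X = 4): 1: 0.016672; 2: 0.19557; 3: 0.0129278; 4: 0.07203.
By total probability, P(X = 4) = 0.11·0.016672 + 0.2·0.19557 + 0.31·0.0129278 + 0.38·0.07203 = 0.072327.

0.0723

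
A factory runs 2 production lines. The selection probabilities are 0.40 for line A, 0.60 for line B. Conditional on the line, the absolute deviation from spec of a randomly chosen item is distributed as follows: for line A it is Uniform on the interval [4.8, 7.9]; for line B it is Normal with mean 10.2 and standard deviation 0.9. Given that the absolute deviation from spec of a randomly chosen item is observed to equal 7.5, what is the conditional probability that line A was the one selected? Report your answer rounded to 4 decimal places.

0.9776

Likelihoods f(7.5 | ·): A: 0.322581; B: 0.00492428.
Posterior ∝ prior × likelihood. Numerator for A: 0.4·0.322581 = 0.129032.
Normalizing constant: 0.4·0.322581 + 0.6·0.00492428 = 0.131987.
P(A | observation) = 0.129032 / 0.131987 = 0.977615.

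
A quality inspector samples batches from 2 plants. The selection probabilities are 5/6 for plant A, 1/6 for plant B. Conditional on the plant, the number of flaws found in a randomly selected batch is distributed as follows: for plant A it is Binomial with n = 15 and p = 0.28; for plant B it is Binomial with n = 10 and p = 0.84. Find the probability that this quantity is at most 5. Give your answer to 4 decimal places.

0.6505

Conditional on each plant, P(X ≤ 5): A: 0.778049; B: 0.0130101.
By total probability, P(X ≤ 5) = 0.833333·0.778049 + 0.166667·0.0130101 = 0.650543.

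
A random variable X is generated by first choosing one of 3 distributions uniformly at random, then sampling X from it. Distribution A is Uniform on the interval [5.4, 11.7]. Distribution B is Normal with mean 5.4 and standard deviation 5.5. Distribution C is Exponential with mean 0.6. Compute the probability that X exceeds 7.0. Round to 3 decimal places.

0.377

Conditional on each component, P(X > 7.0): A: 0.746032; B: 0.38556; C: 8.57494e-06.
By total probability, P(X > 7.0) = 0.333333·0.746032 + 0.333333·0.38556 + 0.333333·8.57494e-06 = 0.3772.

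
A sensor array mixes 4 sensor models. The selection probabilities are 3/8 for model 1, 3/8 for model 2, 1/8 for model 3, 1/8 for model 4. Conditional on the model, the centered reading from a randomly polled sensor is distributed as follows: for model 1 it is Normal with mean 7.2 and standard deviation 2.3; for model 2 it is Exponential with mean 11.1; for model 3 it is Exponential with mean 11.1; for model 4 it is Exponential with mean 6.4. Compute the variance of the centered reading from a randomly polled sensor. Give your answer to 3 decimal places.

Per component, 1: μ=7.2, E[X²]=57.13; 2: μ=11.1, E[X²]=246.42; 3: μ=11.1, E[X²]=246.42; 4: μ=6.4, E[X²]=81.92.
E[X] = 0.375·7.2 + 0.375·11.1 + 0.125·11.1 + 0.125·6.4 = 9.05.
E[X²] = 0.375·57.13 + 0.375·246.42 + 0.125·246.42 + 0.125·81.92 = 154.874.
Var(X) = E[X²] − (E[X])² = 154.874 − 81.9025 = 72.9712.

72.971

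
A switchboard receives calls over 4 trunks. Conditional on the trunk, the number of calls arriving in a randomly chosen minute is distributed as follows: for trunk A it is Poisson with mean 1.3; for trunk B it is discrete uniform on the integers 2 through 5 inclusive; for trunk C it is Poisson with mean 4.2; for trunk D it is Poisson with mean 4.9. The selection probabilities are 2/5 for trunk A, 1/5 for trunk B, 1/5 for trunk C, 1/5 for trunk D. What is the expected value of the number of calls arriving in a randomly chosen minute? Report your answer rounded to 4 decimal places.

Component means — A: 1.3; B: 3.5; C: 4.2; D: 4.9.
E[X] = 0.4·1.3 + 0.2·3.5 + 0.2·4.2 + 0.2·4.9 = 3.04.

3.0400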